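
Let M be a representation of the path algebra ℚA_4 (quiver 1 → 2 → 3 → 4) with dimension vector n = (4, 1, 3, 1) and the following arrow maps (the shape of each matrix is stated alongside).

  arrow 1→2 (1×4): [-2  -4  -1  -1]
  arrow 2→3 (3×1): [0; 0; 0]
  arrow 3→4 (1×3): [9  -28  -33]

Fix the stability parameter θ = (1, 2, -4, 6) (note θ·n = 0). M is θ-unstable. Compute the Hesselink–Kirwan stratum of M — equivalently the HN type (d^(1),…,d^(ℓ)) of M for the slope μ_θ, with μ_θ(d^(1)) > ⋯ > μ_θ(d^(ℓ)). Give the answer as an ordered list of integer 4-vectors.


Barcode: M ≅ I[1,1]^3, I[1,2], I[3,3]^2, I[3,4]. HN layers by μ_θ (4 steps, strictly decreasing):
  μ^(1)=6; μ^(2)=2; μ^(3)=1; μ^(4)=-4

((0, 0, 0, 1); (0, 1, 0, 0); (4, 0, 0, 0); (0, 0, 3, 0))


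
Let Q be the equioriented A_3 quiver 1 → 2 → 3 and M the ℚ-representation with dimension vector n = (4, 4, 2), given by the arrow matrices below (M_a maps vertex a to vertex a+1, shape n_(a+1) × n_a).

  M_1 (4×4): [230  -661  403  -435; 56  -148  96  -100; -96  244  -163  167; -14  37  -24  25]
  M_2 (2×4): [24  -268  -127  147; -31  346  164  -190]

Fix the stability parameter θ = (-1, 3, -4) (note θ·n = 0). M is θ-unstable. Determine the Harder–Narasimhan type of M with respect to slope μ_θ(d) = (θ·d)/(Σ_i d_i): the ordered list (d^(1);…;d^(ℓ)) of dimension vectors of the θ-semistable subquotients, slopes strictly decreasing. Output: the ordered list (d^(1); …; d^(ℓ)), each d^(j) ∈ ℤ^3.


Barcode: M ≅ I[1,1], I[1,2], I[1,3]^2, I[2,2]. HN layers by μ_θ (3 steps, strictly decreasing):
  μ^(1)=3; μ^(2)=-1/2; μ^(3)=-1

((0, 2, 0); (0, 2, 2); (4, 0, 0))


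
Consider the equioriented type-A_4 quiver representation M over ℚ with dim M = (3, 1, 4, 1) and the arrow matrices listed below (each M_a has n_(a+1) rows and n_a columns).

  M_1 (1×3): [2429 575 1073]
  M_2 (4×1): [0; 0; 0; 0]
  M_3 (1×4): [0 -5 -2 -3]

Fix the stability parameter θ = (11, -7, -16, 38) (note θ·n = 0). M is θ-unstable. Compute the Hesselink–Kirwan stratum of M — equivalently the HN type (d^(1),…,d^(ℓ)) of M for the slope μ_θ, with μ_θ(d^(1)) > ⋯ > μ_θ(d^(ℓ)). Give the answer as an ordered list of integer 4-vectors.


Barcode: M ≅ I[1,1]^2, I[1,2], I[3,3]^3, I[3,4]. HN layers by μ_θ (4 steps, strictly decreasing):
  μ^(1)=38; μ^(2)=11; μ^(3)=2; μ^(4)=-16

((0, 0, 0, 1); (2, 0, 0, 0); (1, 1, 0, 0); (0, 0, 4, 0))


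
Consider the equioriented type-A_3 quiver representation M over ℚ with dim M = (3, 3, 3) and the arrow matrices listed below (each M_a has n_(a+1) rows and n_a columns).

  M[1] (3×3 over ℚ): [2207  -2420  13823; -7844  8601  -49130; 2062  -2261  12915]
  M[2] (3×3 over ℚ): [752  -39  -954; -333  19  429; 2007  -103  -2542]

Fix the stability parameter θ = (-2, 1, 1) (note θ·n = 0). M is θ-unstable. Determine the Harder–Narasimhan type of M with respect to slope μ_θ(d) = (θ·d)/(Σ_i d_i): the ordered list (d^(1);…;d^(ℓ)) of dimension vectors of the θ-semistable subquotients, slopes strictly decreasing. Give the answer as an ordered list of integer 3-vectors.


Via rank(M_{q-1}∘⋯∘M_p): M ≅ I[1,3]^3.
μ_θ-semistable layers: μ^(1)=1; μ^(2)=-2

((0, 3, 3); (3, 0, 0))


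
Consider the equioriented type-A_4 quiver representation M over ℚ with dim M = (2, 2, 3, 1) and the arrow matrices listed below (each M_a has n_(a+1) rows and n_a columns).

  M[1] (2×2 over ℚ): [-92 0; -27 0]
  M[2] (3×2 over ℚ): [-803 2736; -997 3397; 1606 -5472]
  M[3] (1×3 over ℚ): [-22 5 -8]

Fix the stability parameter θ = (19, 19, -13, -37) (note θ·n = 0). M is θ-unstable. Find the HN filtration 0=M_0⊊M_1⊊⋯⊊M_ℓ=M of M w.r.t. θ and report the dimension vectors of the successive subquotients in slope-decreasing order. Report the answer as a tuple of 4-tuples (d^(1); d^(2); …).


Barcode: M ≅ I[1,1], I[1,4], I[2,3], I[3,3]. HN layers by μ_θ (4 steps, strictly decreasing):
  μ^(1)=19; μ^(2)=3; μ^(3)=-3; μ^(4)=-13

((1, 0, 0, 0); (0, 1, 1, 0); (1, 1, 1, 1); (0, 0, 1, 0))


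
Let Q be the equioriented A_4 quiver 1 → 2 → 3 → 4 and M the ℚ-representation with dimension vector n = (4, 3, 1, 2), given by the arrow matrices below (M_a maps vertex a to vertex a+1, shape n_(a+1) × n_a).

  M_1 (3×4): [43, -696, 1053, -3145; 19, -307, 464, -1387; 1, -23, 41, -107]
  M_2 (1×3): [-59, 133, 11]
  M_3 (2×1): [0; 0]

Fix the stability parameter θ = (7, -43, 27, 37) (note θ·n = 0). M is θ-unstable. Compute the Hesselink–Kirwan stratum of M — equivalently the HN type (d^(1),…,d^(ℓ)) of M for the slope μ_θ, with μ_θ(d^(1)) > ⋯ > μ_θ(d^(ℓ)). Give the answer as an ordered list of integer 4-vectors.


Interval decomposition of M: I[1,1], I[1,2]^2, I[1,3], I[4,4]^2.
HN type (ℓ=4): μ^(1)=37; μ^(2)=27; μ^(3)=7; μ^(4)=-18

((0, 0, 0, 2); (0, 0, 1, 0); (1, 0, 0, 0); (3, 3, 0, 0))


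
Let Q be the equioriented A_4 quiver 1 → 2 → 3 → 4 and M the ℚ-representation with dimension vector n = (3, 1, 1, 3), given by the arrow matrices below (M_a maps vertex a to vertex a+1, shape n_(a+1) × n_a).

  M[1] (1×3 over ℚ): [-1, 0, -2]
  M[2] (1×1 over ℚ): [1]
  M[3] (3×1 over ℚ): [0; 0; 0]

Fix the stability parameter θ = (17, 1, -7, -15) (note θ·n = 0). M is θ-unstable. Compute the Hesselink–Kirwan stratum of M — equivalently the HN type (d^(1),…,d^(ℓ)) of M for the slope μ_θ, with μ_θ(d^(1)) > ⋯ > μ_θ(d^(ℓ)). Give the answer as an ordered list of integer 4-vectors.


Barcode: M ≅ I[1,1]^2, I[1,3], I[4,4]^3. HN layers by μ_θ (3 steps, strictly decreasing):
  μ^(1)=17; μ^(2)=11/3; μ^(3)=-15

((2, 0, 0, 0); (1, 1, 1, 0); (0, 0, 0, 3))


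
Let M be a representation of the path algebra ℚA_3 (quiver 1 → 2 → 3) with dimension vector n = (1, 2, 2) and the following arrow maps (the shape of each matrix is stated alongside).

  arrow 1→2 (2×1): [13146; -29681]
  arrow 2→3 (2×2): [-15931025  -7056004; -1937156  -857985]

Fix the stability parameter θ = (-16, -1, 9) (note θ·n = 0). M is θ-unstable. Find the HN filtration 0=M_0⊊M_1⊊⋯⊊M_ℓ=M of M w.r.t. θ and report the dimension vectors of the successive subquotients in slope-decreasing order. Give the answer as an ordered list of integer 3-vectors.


Via rank(M_{q-1}∘⋯∘M_p): M ≅ I[1,3], I[2,3].
μ_θ-semistable layers: μ^(1)=9; μ^(2)=-1; μ^(3)=-16

((0, 0, 2); (0, 2, 0); (1, 0, 0))


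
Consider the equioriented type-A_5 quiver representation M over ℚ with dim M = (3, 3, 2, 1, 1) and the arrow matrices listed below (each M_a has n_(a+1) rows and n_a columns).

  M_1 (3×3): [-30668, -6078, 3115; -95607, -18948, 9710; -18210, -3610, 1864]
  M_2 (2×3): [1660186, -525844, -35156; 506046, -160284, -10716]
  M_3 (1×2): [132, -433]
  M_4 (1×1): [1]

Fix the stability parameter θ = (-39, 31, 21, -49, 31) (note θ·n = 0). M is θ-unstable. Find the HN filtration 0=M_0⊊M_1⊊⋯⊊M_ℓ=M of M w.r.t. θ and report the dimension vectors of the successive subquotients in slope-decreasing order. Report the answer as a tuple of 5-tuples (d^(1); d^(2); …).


Interval decomposition of M: I[1,2]^2, I[1,5], I[3,3].
HN type (ℓ=4): μ^(1)=31; μ^(2)=21; μ^(3)=1; μ^(4)=-39

((0, 2, 0, 0, 1); (0, 0, 1, 0, 0); (0, 1, 1, 1, 0); (3, 0, 0, 0, 0))


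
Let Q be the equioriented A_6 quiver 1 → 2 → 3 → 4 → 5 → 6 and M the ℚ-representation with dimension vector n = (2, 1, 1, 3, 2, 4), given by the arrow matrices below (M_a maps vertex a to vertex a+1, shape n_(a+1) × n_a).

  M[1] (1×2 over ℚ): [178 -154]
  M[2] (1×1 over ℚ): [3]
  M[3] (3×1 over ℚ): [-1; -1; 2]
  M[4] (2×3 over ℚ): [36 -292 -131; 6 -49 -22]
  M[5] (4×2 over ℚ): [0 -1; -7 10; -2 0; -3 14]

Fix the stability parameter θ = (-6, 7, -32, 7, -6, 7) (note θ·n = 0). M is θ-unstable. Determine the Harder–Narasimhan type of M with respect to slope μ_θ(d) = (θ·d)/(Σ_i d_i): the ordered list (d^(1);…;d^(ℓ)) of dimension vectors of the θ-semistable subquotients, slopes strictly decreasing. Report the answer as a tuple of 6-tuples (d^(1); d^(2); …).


Barcode: M ≅ I[1,1], I[1,6], I[4,4], I[4,6], I[6,6]^2. HN layers by μ_θ (4 steps, strictly decreasing):
  μ^(1)=7; μ^(2)=1/2; μ^(3)=-6; μ^(4)=-31/3

((0, 0, 0, 1, 0, 4); (0, 0, 0, 2, 2, 0); (1, 0, 0, 0, 0, 0); (1, 1, 1, 0, 0, 0))


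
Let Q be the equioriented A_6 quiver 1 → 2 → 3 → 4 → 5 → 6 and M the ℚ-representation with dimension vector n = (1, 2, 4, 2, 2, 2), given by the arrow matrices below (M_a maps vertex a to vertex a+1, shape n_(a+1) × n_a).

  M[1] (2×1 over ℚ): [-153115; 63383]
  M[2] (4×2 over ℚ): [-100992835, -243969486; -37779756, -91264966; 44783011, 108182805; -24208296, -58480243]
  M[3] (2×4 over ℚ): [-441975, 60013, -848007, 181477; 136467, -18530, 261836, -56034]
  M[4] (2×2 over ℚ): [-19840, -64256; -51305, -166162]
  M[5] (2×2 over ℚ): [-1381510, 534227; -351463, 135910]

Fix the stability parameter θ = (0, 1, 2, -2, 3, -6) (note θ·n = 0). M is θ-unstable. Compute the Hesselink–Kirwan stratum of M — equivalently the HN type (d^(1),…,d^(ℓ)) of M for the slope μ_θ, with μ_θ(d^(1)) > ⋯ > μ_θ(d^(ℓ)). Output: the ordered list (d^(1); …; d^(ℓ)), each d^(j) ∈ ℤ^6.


Via rank(M_{q-1}∘⋯∘M_p): M ≅ I[1,4], I[2,6], I[3,3]^2, I[5,6].
μ_θ-semistable layers: μ^(1)=2; μ^(2)=1/3; μ^(3)=0; μ^(4)=-2/5; μ^(5)=-3/2

((0, 0, 2, 0, 0, 0); (0, 1, 1, 1, 0, 0); (1, 0, 0, 0, 0, 0); (0, 1, 1, 1, 1, 1); (0, 0, 0, 0, 1, 1))


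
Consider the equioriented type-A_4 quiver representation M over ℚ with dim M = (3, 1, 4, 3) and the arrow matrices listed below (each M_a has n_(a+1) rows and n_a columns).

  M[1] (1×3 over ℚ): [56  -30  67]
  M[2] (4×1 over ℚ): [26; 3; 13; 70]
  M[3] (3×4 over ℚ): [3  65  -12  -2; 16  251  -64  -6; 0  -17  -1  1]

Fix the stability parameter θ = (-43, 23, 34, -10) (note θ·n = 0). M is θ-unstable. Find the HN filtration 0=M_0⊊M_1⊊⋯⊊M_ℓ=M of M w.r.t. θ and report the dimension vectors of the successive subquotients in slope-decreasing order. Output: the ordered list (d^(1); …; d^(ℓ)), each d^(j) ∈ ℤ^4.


Barcode: M ≅ I[1,1]^2, I[1,4], I[3,3], I[3,4]^2. HN layers by μ_θ (4 steps, strictly decreasing):
  μ^(1)=34; μ^(2)=47/3; μ^(3)=12; μ^(4)=-43

((0, 0, 1, 0); (0, 1, 1, 1); (0, 0, 2, 2); (3, 0, 0, 0))


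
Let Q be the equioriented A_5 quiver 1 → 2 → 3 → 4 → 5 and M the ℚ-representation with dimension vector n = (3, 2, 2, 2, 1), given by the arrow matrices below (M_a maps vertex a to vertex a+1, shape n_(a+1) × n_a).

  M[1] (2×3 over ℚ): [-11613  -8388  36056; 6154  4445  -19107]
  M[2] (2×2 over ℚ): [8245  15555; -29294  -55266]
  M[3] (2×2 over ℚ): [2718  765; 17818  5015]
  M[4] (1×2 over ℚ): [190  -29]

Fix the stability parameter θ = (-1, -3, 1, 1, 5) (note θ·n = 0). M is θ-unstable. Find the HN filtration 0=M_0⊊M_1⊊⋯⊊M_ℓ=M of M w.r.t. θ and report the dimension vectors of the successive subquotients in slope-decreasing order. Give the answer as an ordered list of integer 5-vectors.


Via rank(M_{q-1}∘⋯∘M_p): M ≅ I[1,1], I[1,2], I[1,3], I[3,5], I[4,4].
μ_θ-semistable layers: μ^(1)=5; μ^(2)=1; μ^(3)=-1; μ^(4)=-2

((0, 0, 0, 0, 1); (0, 0, 2, 2, 0); (1, 0, 0, 0, 0); (2, 2, 0, 0, 0))


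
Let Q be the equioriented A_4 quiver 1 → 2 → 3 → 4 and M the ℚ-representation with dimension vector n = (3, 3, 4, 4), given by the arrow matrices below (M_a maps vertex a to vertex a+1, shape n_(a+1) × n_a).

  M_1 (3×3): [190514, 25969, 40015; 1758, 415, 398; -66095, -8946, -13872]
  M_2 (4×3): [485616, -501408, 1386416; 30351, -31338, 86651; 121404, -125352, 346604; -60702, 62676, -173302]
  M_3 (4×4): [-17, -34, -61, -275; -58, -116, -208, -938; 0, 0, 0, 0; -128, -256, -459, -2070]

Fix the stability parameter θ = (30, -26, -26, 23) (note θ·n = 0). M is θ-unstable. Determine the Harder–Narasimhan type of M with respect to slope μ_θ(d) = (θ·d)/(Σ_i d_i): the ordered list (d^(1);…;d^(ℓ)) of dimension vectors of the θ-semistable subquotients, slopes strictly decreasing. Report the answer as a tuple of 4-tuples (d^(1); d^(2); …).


Barcode: M ≅ I[1,2]^2, I[1,3], I[3,3], I[3,4]^2, I[4,4]^2. HN layers by μ_θ (4 steps, strictly decreasing):
  μ^(1)=23; μ^(2)=2; μ^(3)=-22/3; μ^(4)=-26

((0, 0, 0, 4); (2, 2, 0, 0); (1, 1, 1, 0); (0, 0, 3, 0))


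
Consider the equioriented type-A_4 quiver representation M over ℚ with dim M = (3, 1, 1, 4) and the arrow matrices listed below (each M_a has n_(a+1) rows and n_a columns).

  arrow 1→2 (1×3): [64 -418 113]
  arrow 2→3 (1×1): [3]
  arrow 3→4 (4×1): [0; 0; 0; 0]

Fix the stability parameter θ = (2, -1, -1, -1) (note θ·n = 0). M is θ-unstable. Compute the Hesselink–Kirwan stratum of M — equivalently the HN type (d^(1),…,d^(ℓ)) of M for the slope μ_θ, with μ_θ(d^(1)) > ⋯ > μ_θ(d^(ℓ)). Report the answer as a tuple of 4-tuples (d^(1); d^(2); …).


Via rank(M_{q-1}∘⋯∘M_p): M ≅ I[1,1]^2, I[1,3], I[4,4]^4.
μ_θ-semistable layers: μ^(1)=2; μ^(2)=0; μ^(3)=-1

((2, 0, 0, 0); (1, 1, 1, 0); (0, 0, 0, 4))


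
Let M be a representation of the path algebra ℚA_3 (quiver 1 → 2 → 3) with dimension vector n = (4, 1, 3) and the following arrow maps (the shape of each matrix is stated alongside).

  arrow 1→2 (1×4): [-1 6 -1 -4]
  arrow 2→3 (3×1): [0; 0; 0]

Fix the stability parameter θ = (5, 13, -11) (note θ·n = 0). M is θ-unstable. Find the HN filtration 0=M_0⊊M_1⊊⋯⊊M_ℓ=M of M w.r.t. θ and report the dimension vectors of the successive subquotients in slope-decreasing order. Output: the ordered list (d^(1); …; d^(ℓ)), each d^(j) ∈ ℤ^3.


Barcode: M ≅ I[1,1]^3, I[1,2], I[3,3]^3. HN layers by μ_θ (3 steps, strictly decreasing):
  μ^(1)=13; μ^(2)=5; μ^(3)=-11

((0, 1, 0); (4, 0, 0); (0, 0, 3))


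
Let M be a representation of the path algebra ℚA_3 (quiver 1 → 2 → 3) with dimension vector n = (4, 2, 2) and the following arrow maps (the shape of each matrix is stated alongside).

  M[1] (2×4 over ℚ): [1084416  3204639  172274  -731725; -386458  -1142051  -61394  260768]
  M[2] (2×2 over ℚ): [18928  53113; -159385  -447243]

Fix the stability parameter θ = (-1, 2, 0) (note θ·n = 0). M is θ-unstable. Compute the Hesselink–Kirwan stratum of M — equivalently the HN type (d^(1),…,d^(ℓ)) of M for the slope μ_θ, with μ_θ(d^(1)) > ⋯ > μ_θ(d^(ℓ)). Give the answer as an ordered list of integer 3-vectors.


Barcode: M ≅ I[1,1]^2, I[1,3]^2. HN layers by μ_θ (2 steps, strictly decreasing):
  μ^(1)=1; μ^(2)=-1

((0, 2, 2); (4, 0, 0))


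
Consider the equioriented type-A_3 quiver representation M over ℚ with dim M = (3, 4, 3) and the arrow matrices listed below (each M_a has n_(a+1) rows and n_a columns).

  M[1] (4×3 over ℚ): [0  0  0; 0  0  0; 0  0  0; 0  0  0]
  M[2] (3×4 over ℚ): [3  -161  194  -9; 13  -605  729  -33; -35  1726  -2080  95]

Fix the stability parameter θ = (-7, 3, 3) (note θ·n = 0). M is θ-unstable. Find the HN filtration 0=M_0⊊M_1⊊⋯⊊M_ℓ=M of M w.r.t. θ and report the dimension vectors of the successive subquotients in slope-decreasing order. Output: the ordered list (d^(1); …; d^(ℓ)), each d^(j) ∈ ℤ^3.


Barcode: M ≅ I[1,1]^3, I[2,2], I[2,3]^3. HN layers by μ_θ (2 steps, strictly decreasing):
  μ^(1)=3; μ^(2)=-7

((0, 4, 3); (3, 0, 0))


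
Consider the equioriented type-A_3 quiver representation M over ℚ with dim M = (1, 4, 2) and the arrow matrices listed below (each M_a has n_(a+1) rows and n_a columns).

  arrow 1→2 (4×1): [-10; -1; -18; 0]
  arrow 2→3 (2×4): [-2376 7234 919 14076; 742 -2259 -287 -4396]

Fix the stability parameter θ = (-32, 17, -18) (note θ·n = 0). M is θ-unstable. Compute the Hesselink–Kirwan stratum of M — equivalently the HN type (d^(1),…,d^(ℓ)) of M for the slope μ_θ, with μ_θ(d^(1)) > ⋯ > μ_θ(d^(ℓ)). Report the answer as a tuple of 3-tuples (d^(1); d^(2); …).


Via rank(M_{q-1}∘⋯∘M_p): M ≅ I[1,3], I[2,2]^2, I[2,3].
μ_θ-semistable layers: μ^(1)=17; μ^(2)=-1/2; μ^(3)=-32

((0, 2, 0); (0, 2, 2); (1, 0, 0))


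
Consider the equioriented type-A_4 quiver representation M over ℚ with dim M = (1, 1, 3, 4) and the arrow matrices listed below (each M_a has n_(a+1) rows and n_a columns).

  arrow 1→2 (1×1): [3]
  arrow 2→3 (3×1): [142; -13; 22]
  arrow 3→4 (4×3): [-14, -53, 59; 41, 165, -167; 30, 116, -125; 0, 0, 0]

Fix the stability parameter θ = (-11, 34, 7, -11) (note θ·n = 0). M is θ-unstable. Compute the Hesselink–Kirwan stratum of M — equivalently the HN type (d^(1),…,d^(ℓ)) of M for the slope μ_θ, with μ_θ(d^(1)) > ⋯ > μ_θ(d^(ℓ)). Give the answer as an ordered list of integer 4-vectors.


Barcode: M ≅ I[1,4], I[3,4]^2, I[4,4]. HN layers by μ_θ (3 steps, strictly decreasing):
  μ^(1)=10; μ^(2)=-2; μ^(3)=-11

((0, 1, 1, 1); (0, 0, 2, 2); (1, 0, 0, 1))


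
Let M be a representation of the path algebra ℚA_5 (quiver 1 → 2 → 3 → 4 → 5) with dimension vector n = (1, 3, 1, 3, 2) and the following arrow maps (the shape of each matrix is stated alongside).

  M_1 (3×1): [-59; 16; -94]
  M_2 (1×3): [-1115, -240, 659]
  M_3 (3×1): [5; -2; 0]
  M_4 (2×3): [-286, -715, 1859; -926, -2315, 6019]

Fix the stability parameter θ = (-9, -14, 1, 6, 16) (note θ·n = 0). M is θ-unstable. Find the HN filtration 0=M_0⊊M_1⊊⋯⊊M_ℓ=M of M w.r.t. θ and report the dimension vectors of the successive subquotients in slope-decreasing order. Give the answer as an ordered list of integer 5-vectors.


Interval decomposition of M: I[1,4], I[2,2]^2, I[4,4], I[4,5], I[5,5].
HN type (ℓ=5): μ^(1)=16; μ^(2)=6; μ^(3)=1; μ^(4)=-23/2; μ^(5)=-14

((0, 0, 0, 0, 2); (0, 0, 0, 3, 0); (0, 0, 1, 0, 0); (1, 1, 0, 0, 0); (0, 2, 0, 0, 0))


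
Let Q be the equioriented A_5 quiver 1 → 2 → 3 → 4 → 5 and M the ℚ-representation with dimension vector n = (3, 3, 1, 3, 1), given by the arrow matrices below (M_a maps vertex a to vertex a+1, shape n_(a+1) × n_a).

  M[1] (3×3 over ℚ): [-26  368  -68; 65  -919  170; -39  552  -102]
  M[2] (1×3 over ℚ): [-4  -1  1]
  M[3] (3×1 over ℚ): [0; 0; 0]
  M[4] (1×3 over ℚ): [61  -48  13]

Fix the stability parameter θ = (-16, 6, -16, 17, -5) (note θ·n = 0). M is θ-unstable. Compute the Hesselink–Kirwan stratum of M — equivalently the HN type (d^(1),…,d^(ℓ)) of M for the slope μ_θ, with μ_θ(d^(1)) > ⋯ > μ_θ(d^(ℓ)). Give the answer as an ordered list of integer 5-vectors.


Via rank(M_{q-1}∘⋯∘M_p): M ≅ I[1,1], I[1,2], I[1,3], I[2,2], I[4,4]^2, I[4,5].
μ_θ-semistable layers: μ^(1)=17; μ^(2)=6; μ^(3)=-5; μ^(4)=-16

((0, 0, 0, 2, 0); (0, 2, 0, 1, 1); (0, 1, 1, 0, 0); (3, 0, 0, 0, 0))


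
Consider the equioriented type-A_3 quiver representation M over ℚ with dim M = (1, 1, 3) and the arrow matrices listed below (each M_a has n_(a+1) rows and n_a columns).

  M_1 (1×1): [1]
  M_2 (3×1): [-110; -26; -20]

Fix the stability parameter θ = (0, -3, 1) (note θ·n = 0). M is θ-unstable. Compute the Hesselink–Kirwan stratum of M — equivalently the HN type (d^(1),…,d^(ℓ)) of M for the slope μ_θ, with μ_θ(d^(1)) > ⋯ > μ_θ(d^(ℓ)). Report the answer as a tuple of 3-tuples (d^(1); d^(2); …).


Barcode: M ≅ I[1,3], I[3,3]^2. HN layers by μ_θ (2 steps, strictly decreasing):
  μ^(1)=1; μ^(2)=-3/2

((0, 0, 3); (1, 1, 0))


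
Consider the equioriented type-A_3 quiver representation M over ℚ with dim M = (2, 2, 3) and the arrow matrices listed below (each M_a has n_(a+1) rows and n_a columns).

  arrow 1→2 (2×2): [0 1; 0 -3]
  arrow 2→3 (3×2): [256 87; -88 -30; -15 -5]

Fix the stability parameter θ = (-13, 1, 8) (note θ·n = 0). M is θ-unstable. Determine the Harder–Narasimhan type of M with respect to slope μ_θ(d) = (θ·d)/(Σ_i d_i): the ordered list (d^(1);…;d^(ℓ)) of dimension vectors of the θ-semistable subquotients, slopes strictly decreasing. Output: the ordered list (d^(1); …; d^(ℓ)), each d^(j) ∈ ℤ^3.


Interval decomposition of M: I[1,1], I[1,3], I[2,3], I[3,3].
HN type (ℓ=3): μ^(1)=8; μ^(2)=1; μ^(3)=-13

((0, 0, 3); (0, 2, 0); (2, 0, 0))


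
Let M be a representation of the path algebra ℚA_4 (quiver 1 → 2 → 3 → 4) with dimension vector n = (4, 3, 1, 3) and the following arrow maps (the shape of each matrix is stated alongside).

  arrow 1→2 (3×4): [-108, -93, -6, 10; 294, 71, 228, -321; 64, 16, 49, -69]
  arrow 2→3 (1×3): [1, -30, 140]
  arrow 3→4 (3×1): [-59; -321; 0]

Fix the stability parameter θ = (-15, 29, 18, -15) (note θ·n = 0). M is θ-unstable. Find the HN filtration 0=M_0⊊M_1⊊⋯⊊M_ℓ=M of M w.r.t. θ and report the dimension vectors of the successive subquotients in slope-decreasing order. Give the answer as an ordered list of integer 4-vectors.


Via rank(M_{q-1}∘⋯∘M_p): M ≅ I[1,1], I[1,2]^2, I[1,4], I[4,4]^2.
μ_θ-semistable layers: μ^(1)=29; μ^(2)=32/3; μ^(3)=-15

((0, 2, 0, 0); (0, 1, 1, 1); (4, 0, 0, 2))


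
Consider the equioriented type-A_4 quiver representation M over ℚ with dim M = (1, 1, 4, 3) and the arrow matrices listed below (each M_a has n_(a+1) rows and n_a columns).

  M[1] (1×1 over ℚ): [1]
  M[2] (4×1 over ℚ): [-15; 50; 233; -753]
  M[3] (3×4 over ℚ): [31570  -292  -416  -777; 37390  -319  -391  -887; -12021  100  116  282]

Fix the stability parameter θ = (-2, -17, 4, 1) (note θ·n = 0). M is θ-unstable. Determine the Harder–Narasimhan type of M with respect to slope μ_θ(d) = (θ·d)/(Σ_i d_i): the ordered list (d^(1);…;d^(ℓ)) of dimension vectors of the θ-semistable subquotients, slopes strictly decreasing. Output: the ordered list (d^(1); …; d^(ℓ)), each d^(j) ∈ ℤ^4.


Interval decomposition of M: I[1,4], I[3,3], I[3,4]^2.
HN type (ℓ=3): μ^(1)=4; μ^(2)=5/2; μ^(3)=-19/2

((0, 0, 1, 0); (0, 0, 3, 3); (1, 1, 0, 0))


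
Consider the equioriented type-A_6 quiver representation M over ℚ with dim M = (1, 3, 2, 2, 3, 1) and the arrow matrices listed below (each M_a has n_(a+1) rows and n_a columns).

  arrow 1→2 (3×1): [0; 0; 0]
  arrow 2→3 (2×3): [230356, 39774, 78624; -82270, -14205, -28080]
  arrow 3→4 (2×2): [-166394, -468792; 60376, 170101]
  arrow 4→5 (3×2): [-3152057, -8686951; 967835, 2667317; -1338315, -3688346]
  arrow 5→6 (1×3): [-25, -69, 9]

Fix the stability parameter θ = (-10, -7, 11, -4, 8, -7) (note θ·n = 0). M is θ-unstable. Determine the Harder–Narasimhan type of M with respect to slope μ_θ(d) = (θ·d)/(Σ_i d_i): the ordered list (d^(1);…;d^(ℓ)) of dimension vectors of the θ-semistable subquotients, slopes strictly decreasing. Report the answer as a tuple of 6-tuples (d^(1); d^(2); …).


Barcode: M ≅ I[1,1], I[2,2]^2, I[2,6], I[3,5], I[5,5]. HN layers by μ_θ (5 steps, strictly decreasing):
  μ^(1)=8; μ^(2)=7/2; μ^(3)=2; μ^(4)=-7; μ^(5)=-10

((0, 0, 0, 0, 2, 0); (0, 0, 1, 1, 0, 0); (0, 0, 1, 1, 1, 1); (0, 3, 0, 0, 0, 0); (1, 0, 0, 0, 0, 0))


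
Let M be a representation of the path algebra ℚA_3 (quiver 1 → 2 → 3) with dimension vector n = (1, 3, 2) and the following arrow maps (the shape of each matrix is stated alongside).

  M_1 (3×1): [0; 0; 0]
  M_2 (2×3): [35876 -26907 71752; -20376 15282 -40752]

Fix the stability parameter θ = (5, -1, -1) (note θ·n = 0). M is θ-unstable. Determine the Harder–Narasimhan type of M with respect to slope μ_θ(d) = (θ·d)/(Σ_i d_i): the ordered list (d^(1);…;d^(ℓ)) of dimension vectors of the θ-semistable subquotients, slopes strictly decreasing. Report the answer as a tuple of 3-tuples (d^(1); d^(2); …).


Via rank(M_{q-1}∘⋯∘M_p): M ≅ I[1,1], I[2,2]^2, I[2,3], I[3,3].
μ_θ-semistable layers: μ^(1)=5; μ^(2)=-1

((1, 0, 0); (0, 3, 2))


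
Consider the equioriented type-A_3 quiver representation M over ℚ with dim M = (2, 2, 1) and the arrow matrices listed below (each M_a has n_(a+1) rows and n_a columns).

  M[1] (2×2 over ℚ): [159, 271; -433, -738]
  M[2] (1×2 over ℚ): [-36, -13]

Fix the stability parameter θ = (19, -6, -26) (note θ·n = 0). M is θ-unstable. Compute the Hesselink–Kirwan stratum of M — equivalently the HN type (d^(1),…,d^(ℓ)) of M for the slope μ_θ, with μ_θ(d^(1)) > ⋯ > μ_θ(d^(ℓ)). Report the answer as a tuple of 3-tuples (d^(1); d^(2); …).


Barcode: M ≅ I[1,2], I[1,3]. HN layers by μ_θ (2 steps, strictly decreasing):
  μ^(1)=13/2; μ^(2)=-13/3

((1, 1, 0); (1, 1, 1))


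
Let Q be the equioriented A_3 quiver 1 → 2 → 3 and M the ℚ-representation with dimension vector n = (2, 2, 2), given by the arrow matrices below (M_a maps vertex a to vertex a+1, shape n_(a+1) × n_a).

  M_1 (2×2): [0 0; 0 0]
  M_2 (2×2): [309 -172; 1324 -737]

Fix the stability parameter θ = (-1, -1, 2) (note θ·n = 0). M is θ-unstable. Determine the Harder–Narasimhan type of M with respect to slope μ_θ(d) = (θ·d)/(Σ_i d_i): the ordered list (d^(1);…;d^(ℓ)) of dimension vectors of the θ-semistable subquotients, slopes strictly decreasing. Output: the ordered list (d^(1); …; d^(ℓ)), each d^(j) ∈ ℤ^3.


Via rank(M_{q-1}∘⋯∘M_p): M ≅ I[1,1]^2, I[2,3]^2.
μ_θ-semistable layers: μ^(1)=2; μ^(2)=-1

((0, 0, 2); (2, 2, 0))


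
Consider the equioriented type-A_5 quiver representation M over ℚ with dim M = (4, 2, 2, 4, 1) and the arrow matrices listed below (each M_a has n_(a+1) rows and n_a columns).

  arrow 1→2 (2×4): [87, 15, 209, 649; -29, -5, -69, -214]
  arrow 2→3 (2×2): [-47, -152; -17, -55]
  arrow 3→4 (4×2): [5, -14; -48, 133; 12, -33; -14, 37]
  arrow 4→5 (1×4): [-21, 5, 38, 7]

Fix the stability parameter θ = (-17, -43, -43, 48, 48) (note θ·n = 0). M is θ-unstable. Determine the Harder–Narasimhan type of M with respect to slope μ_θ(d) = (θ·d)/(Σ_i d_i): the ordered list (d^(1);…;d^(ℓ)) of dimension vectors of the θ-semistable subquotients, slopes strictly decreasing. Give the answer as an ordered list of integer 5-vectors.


Interval decomposition of M: I[1,1]^2, I[1,4], I[1,5], I[4,4]^2.
HN type (ℓ=3): μ^(1)=48; μ^(2)=-17; μ^(3)=-103/3

((0, 0, 0, 4, 1); (2, 0, 0, 0, 0); (2, 2, 2, 0, 0))


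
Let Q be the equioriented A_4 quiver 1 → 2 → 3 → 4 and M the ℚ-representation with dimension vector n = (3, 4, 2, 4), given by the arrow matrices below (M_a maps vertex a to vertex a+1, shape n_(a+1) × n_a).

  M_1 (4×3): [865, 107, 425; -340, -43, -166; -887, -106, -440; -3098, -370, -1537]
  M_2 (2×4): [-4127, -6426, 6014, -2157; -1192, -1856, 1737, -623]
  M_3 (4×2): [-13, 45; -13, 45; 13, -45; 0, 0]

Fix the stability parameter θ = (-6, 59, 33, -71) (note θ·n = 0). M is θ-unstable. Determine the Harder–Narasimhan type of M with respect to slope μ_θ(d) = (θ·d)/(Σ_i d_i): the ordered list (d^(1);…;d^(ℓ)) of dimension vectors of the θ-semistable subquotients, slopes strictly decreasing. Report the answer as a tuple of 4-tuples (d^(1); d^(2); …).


Interval decomposition of M: I[1,2], I[1,3], I[1,4], I[2,2], I[4,4]^3.
HN type (ℓ=5): μ^(1)=59; μ^(2)=46; μ^(3)=7; μ^(4)=-6; μ^(5)=-71

((0, 2, 0, 0); (0, 1, 1, 0); (0, 1, 1, 1); (3, 0, 0, 0); (0, 0, 0, 3))


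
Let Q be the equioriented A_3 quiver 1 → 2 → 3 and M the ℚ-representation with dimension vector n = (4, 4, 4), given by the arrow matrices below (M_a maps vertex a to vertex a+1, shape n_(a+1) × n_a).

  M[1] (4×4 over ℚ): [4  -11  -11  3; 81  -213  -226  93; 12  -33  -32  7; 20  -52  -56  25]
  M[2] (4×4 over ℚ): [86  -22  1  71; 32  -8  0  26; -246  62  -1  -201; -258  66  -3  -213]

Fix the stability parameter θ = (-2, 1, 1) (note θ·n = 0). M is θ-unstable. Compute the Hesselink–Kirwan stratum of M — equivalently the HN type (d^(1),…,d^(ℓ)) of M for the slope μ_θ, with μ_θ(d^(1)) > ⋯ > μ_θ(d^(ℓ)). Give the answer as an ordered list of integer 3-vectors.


Barcode: M ≅ I[1,2]^2, I[1,3]^2, I[3,3]^2. HN layers by μ_θ (2 steps, strictly decreasing):
  μ^(1)=1; μ^(2)=-2

((0, 4, 4); (4, 0, 0))


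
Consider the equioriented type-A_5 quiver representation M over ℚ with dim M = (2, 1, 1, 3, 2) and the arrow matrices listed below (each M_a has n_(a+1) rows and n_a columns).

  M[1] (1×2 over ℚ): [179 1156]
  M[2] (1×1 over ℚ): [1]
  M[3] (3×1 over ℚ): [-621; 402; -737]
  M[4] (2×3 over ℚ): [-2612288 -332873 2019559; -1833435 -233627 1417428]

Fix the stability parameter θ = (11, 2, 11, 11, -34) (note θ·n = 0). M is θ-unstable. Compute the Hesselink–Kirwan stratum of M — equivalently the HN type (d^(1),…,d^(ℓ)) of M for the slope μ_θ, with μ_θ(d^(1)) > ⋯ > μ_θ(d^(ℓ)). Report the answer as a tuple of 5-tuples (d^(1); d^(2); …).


Interval decomposition of M: I[1,1], I[1,5], I[4,4], I[4,5].
HN type (ℓ=3): μ^(1)=11; μ^(2)=1/5; μ^(3)=-23/2

((1, 0, 0, 1, 0); (1, 1, 1, 1, 1); (0, 0, 0, 1, 1))


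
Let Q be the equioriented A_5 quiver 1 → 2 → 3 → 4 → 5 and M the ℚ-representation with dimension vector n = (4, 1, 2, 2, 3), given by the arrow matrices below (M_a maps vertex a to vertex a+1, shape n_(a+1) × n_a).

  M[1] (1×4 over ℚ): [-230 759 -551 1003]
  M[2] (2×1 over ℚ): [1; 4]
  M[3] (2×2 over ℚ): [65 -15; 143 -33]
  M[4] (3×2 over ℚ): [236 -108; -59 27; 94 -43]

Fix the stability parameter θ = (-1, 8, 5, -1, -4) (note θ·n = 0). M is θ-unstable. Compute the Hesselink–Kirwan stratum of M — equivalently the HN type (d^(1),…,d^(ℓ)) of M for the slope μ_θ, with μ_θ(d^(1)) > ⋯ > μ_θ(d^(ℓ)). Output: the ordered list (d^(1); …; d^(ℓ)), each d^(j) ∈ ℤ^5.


Interval decomposition of M: I[1,1]^3, I[1,5], I[3,3], I[4,5], I[5,5].
HN type (ℓ=5): μ^(1)=5; μ^(2)=2; μ^(3)=-1; μ^(4)=-5/2; μ^(5)=-4

((0, 0, 1, 0, 0); (0, 1, 1, 1, 1); (4, 0, 0, 0, 0); (0, 0, 0, 1, 1); (0, 0, 0, 0, 1))


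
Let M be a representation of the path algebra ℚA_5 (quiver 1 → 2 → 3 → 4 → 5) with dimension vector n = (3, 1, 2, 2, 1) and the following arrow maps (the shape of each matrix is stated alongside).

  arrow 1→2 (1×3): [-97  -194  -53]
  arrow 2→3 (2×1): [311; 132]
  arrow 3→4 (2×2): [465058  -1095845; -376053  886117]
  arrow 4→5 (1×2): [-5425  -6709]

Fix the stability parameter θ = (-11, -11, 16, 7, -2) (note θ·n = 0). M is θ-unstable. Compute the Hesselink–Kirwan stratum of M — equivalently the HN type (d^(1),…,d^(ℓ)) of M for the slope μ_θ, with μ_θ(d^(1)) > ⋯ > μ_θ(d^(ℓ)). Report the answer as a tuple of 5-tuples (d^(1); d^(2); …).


Via rank(M_{q-1}∘⋯∘M_p): M ≅ I[1,1]^2, I[1,5], I[3,4].
μ_θ-semistable layers: μ^(1)=23/2; μ^(2)=7; μ^(3)=-11

((0, 0, 1, 1, 0); (0, 0, 1, 1, 1); (3, 1, 0, 0, 0))


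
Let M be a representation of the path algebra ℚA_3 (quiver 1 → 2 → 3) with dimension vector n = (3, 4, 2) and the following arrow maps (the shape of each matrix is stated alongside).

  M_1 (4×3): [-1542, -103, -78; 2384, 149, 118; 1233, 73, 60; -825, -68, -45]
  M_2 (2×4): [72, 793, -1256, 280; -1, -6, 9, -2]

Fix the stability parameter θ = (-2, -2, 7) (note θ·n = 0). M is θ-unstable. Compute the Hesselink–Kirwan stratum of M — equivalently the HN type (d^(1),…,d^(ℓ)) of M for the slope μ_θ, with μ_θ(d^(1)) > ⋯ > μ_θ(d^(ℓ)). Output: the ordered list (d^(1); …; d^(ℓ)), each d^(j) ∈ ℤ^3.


Via rank(M_{q-1}∘⋯∘M_p): M ≅ I[1,2], I[1,3]^2, I[2,2].
μ_θ-semistable layers: μ^(1)=7; μ^(2)=-2

((0, 0, 2); (3, 4, 0))


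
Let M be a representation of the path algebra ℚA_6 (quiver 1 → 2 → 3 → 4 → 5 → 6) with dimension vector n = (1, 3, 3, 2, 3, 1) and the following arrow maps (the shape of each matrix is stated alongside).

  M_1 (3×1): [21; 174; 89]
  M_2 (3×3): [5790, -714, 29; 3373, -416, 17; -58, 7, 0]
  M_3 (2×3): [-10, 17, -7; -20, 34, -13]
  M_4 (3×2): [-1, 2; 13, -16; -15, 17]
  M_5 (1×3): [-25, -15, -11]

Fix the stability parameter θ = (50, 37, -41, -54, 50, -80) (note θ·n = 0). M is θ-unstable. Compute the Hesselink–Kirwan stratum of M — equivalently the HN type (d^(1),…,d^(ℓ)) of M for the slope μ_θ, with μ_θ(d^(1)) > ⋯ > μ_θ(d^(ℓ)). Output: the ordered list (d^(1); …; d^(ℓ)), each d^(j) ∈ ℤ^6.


Barcode: M ≅ I[1,6], I[2,3], I[2,5], I[5,5]. HN layers by μ_θ (4 steps, strictly decreasing):
  μ^(1)=50; μ^(2)=-2; μ^(3)=-19/3; μ^(4)=-58/3

((0, 0, 0, 0, 2, 0); (0, 1, 1, 0, 0, 0); (1, 1, 1, 1, 1, 1); (0, 1, 1, 1, 0, 0))


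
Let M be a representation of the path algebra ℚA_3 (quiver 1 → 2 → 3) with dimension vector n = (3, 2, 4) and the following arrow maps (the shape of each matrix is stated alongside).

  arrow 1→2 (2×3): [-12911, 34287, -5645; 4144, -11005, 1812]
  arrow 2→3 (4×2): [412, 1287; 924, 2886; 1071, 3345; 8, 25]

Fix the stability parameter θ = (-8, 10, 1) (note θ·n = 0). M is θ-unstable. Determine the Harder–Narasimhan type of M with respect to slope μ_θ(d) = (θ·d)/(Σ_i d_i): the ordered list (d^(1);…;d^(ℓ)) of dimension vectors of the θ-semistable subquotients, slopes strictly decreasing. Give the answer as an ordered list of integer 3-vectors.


Barcode: M ≅ I[1,1], I[1,3]^2, I[3,3]^2. HN layers by μ_θ (3 steps, strictly decreasing):
  μ^(1)=11/2; μ^(2)=1; μ^(3)=-8

((0, 2, 2); (0, 0, 2); (3, 0, 0))


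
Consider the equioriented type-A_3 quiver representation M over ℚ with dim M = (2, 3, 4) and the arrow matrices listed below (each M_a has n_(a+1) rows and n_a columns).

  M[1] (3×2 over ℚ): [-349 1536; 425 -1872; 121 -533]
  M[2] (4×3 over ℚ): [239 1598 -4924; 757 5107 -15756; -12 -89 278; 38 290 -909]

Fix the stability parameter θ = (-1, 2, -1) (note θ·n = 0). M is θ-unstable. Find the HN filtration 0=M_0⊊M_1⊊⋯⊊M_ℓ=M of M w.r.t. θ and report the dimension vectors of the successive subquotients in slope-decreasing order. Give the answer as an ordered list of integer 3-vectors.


Via rank(M_{q-1}∘⋯∘M_p): M ≅ I[1,3]^2, I[2,3], I[3,3].
μ_θ-semistable layers: μ^(1)=1/2; μ^(2)=-1

((0, 3, 3); (2, 0, 1))


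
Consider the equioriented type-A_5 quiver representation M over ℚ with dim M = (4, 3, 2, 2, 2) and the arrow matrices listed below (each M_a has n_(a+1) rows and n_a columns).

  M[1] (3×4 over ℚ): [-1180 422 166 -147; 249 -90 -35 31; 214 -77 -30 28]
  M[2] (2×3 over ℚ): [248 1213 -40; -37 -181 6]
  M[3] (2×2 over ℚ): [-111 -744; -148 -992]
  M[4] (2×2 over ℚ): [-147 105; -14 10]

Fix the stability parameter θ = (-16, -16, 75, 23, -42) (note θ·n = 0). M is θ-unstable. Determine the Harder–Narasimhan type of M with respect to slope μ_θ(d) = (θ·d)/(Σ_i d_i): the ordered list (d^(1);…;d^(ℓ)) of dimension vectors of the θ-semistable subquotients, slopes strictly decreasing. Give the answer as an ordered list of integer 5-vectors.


Interval decomposition of M: I[1,1], I[1,2], I[1,3], I[1,5], I[4,4], I[5,5].
HN type (ℓ=5): μ^(1)=75; μ^(2)=23; μ^(3)=56/3; μ^(4)=-16; μ^(5)=-42

((0, 0, 1, 0, 0); (0, 0, 0, 1, 0); (0, 0, 1, 1, 1); (4, 3, 0, 0, 0); (0, 0, 0, 0, 1))


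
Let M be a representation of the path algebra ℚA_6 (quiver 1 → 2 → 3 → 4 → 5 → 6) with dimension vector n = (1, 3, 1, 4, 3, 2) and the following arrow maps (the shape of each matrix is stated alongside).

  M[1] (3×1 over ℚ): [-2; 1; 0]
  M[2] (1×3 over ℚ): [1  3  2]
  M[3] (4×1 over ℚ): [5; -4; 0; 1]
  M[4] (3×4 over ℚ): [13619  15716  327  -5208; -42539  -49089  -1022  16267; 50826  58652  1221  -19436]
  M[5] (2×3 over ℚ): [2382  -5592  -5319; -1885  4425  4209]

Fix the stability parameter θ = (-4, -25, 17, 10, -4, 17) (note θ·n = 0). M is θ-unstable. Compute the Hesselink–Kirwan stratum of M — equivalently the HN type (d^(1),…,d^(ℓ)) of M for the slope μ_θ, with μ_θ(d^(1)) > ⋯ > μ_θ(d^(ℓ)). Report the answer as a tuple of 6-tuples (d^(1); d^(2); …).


Barcode: M ≅ I[1,6], I[2,2]^2, I[4,4], I[4,5], I[4,6]. HN layers by μ_θ (6 steps, strictly decreasing):
  μ^(1)=17; μ^(2)=10; μ^(3)=23/3; μ^(4)=3; μ^(5)=-29/2; μ^(6)=-25

((0, 0, 0, 0, 0, 2); (0, 0, 0, 1, 0, 0); (0, 0, 1, 1, 1, 0); (0, 0, 0, 2, 2, 0); (1, 1, 0, 0, 0, 0); (0, 2, 0, 0, 0, 0))


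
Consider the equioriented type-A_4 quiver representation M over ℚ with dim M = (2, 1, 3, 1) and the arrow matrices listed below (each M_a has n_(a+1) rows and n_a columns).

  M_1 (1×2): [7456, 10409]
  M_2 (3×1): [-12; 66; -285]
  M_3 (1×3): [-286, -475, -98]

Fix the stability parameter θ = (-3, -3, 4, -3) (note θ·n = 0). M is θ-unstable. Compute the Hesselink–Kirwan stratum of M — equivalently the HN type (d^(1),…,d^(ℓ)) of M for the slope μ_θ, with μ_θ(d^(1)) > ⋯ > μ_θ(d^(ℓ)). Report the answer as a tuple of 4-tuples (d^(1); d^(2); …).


Barcode: M ≅ I[1,1], I[1,4], I[3,3]^2. HN layers by μ_θ (3 steps, strictly decreasing):
  μ^(1)=4; μ^(2)=1/2; μ^(3)=-3

((0, 0, 2, 0); (0, 0, 1, 1); (2, 1, 0, 0))


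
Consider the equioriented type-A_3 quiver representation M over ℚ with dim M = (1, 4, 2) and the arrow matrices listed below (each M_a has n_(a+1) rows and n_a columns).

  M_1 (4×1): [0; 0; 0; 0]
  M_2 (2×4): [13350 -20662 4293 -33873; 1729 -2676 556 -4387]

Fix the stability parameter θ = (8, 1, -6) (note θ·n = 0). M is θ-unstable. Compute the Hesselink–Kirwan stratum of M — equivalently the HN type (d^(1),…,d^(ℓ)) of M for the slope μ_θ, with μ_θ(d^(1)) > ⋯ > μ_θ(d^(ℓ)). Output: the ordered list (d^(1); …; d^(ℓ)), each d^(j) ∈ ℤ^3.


Barcode: M ≅ I[1,1], I[2,2]^2, I[2,3]^2. HN layers by μ_θ (3 steps, strictly decreasing):
  μ^(1)=8; μ^(2)=1; μ^(3)=-5/2

((1, 0, 0); (0, 2, 0); (0, 2, 2))


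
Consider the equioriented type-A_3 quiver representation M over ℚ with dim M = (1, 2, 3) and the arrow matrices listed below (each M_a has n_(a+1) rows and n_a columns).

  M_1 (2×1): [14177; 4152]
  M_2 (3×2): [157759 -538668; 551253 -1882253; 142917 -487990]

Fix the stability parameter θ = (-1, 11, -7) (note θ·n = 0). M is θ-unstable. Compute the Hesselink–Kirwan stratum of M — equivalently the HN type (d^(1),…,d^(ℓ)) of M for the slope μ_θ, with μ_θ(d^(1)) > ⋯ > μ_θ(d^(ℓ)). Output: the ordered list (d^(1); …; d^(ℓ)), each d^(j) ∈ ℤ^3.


Via rank(M_{q-1}∘⋯∘M_p): M ≅ I[1,3], I[2,3], I[3,3].
μ_θ-semistable layers: μ^(1)=2; μ^(2)=-1; μ^(3)=-7

((0, 2, 2); (1, 0, 0); (0, 0, 1))


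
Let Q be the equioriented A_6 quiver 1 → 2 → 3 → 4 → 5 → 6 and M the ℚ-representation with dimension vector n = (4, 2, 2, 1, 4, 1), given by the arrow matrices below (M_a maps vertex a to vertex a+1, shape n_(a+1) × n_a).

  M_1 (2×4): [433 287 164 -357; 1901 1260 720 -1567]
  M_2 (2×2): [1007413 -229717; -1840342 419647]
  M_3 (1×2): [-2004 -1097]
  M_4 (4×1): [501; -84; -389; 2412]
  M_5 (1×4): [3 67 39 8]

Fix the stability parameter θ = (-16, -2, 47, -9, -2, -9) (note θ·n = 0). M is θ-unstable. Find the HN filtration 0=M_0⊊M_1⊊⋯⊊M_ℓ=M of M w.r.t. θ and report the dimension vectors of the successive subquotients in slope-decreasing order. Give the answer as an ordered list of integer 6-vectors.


Barcode: M ≅ I[1,1]^2, I[1,3], I[1,5], I[5,5]^2, I[5,6]. HN layers by μ_θ (5 steps, strictly decreasing):
  μ^(1)=47; μ^(2)=12; μ^(3)=-2; μ^(4)=-11/2; μ^(5)=-16

((0, 0, 1, 0, 0, 0); (0, 0, 1, 1, 1, 0); (0, 2, 0, 0, 2, 0); (0, 0, 0, 0, 1, 1); (4, 0, 0, 0, 0, 0))


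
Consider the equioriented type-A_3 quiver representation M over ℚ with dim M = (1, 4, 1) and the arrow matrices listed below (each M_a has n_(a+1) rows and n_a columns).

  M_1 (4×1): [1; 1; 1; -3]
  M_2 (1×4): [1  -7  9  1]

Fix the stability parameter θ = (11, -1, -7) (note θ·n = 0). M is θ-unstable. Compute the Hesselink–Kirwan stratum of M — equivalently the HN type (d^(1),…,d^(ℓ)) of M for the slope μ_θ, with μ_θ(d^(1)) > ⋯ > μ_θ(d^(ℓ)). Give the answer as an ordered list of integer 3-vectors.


Barcode: M ≅ I[1,2], I[2,2]^2, I[2,3]. HN layers by μ_θ (3 steps, strictly decreasing):
  μ^(1)=5; μ^(2)=-1; μ^(3)=-4

((1, 1, 0); (0, 2, 0); (0, 1, 1))
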